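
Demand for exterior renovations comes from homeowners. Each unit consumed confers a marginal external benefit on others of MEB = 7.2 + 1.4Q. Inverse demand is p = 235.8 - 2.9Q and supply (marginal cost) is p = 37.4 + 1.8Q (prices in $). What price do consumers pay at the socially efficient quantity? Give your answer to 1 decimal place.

Social marginal benefit = demand + MEB = 243.0 - 1.5Q.
Set SMB = MC: 243.0 - 1.5Q = 37.4 + 1.8Q → Q* = 62.3030.
Consumer price on the demand curve at Q*: 235.8 − 2.9×62.3030 = 55.1213.

P = $55.1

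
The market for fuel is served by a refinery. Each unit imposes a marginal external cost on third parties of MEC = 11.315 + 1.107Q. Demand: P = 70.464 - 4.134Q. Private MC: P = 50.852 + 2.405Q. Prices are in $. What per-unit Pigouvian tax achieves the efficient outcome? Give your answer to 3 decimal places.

Social marginal cost = private MC + MEC = 62.167 + 3.512Q.
Set SMC = demand: 62.167 + 3.512Q = 70.464 - 4.134Q → Q* = 1.0851.
The Pigouvian tax equals MEC at Q*: 11.315 + 1.107×1.0851 = 12.5162.

tax = $12.516 per unit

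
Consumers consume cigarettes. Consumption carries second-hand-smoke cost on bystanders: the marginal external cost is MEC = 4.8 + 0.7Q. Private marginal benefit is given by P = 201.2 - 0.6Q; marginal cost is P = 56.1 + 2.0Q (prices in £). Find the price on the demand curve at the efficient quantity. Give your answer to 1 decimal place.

Social marginal benefit = demand − MEC = 196.4 - 1.3Q.
Set SMB = MC: 196.4 - 1.3Q = 56.1 + 2.0Q → Q* = 42.5152.
Consumer price on the demand curve at Q*: 201.2 − 0.6×42.5152 = 175.6909.

P = £175.7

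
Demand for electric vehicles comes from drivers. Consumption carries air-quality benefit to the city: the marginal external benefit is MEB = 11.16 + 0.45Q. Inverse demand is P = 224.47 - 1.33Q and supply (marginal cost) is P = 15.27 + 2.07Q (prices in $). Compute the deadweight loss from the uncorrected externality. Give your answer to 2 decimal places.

Market equilibrium (private): 15.27 + 2.07Q = 224.47 - 1.33Q → Q_m = 61.5294.
Social marginal benefit = demand + MEB = 235.63 - 0.88Q.
Set SMB = MC: 235.63 - 0.88Q = 15.27 + 2.07Q → Q* = 74.6983.
Height of the DWL triangle at Q_m is SMB(Q_m) − MC(Q_m) = MEB(Q_m) = 38.8482.
DWL = ½ × 13.1689 × 38.8482 = 255.7940.

DWL = $255.79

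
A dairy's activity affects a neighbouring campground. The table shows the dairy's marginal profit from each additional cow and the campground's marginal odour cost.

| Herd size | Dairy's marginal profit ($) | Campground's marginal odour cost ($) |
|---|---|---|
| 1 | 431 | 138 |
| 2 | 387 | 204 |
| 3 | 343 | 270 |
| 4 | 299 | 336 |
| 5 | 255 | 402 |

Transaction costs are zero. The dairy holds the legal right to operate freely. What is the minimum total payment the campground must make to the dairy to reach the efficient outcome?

Left alone the dairy would choose level 5 (marginal profit stays positive).
Efficient level: k* = 3 (marginal profit ≥ marginal odour cost through 3).
The campground must at least cover the dairy's forgone profit from cutting 5→3: 299 + 255 = 554.

$554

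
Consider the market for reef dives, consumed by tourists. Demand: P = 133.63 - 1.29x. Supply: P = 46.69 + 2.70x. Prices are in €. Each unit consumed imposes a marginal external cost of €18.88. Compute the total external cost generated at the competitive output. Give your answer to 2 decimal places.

Market equilibrium (private): 46.69 + 2.70x = 133.63 - 1.29x → x_m = 21.7895.
Total external cost = MEC × x_m = 18.88 × 21.7895 = 411.3858.

€411.39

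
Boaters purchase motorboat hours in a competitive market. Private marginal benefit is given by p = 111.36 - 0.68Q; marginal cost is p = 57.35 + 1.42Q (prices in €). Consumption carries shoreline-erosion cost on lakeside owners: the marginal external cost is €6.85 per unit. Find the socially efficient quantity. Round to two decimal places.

Social marginal benefit = demand − MEC = 104.51 - 0.68Q.
Set SMB = MC: 104.51 - 0.68Q = 57.35 + 1.42Q → Q* = 22.4571.

Q* = 22.46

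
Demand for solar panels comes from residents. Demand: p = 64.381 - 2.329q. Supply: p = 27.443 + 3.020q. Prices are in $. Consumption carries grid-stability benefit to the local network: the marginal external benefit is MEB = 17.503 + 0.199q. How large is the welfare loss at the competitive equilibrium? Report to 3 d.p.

DWL = $34.597

Market equilibrium (private): 27.443 + 3.020q = 64.381 - 2.329q → q_m = 6.9056.
Social marginal benefit = demand + MEB = 81.884 - 2.130q.
Set SMB = MC: 81.884 - 2.130q = 27.443 + 3.020q → q* = 10.5711.
Height of the DWL triangle at q_m is SMB(q_m) − MC(q_m) = MEB(q_m) = 18.8772.
DWL = ½ × 3.6655 × 18.8772 = 34.5972.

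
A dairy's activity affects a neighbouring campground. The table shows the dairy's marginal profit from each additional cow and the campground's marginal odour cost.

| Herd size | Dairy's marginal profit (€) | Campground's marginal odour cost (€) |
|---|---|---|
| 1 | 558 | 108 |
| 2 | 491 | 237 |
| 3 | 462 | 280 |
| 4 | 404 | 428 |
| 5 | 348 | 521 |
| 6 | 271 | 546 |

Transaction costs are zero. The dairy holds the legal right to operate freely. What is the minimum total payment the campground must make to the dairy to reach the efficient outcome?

€1023

Left alone the dairy would choose level 6 (marginal profit stays positive).
Efficient level: k* = 3 (marginal profit ≥ marginal odour cost through 3).
The campground must at least cover the dairy's forgone profit from cutting 6→3: 404 + 348 + 271 = 1023.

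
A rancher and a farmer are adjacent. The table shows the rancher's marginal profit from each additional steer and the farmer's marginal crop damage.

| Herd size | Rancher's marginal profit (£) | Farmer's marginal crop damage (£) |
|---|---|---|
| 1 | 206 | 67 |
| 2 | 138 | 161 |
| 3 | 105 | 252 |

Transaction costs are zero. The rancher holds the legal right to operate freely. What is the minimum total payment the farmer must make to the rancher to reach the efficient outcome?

£243

Left alone the rancher would choose level 3 (marginal profit stays positive).
Efficient level: k* = 1 (marginal profit ≥ marginal crop damage through 1).
The farmer must at least cover the rancher's forgone profit from cutting 3→1: 138 + 105 = 243.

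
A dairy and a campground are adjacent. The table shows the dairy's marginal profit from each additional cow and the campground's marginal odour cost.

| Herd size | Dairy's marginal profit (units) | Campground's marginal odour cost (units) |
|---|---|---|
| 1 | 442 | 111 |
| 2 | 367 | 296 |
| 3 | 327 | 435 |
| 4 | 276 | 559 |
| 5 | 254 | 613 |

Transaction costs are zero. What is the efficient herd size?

Bargaining reaches the level where marginal profit last exceeds marginal odour cost.
That holds through level 2 (367 ≥ 296) but not at 3 (327 < 435).

2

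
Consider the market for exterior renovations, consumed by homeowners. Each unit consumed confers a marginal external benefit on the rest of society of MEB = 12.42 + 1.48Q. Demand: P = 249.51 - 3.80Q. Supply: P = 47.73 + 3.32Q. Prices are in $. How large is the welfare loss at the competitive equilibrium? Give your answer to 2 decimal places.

Market equilibrium (private): 47.73 + 3.32Q = 249.51 - 3.80Q → Q_m = 28.3399.
Social marginal benefit = demand + MEB = 261.93 - 2.32Q.
Set SMB = MC: 261.93 - 2.32Q = 47.73 + 3.32Q → Q* = 37.9787.
Height of the DWL triangle at Q_m is SMB(Q_m) − MC(Q_m) = MEB(Q_m) = 54.3630.
DWL = ½ × 9.6388 × 54.3630 = 261.9970.

DWL = $262.00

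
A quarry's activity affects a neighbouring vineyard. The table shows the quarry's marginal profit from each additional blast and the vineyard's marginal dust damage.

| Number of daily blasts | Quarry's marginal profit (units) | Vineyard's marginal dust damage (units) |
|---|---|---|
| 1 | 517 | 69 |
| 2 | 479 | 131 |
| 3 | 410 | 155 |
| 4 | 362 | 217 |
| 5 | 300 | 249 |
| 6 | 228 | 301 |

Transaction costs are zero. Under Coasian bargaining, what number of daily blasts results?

5

Bargaining reaches the level where marginal profit last exceeds marginal dust damage.
That holds through level 5 (300 ≥ 249) but not at 6 (228 < 301).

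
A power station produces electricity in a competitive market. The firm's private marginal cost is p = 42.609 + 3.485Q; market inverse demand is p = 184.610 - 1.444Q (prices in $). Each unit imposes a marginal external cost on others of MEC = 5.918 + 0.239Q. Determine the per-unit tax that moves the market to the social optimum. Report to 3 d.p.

Social marginal cost = private MC + MEC = 48.527 + 3.724Q.
Set SMC = demand: 48.527 + 3.724Q = 184.610 - 1.444Q → Q* = 26.3318.
The Pigouvian tax equals MEC at Q*: 5.918 + 0.239×26.3318 = 12.2113.

tax = $12.211 per unit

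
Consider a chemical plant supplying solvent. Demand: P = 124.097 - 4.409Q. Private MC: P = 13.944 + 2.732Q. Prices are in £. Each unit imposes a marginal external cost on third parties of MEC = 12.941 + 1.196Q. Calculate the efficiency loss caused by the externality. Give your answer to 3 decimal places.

Market equilibrium (private): 13.944 + 2.732Q = 124.097 - 4.409Q → Q_m = 15.4254.
Social marginal cost = private MC + MEC = 26.885 + 3.928Q.
Set SMC = demand: 26.885 + 3.928Q = 124.097 - 4.409Q → Q* = 11.6603.
Height of the DWL triangle at Q_m is SMC(Q_m) − demand(Q_m) = MEC(Q_m) = 31.3898.
DWL = ½ × 3.7651 × 31.3898 = 59.0929.

DWL = £59.093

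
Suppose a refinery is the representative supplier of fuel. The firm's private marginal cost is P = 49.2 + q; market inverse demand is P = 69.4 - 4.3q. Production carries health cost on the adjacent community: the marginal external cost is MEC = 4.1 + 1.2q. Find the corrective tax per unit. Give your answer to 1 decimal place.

tax = 7.1 per unit

Social marginal cost = private MC + MEC = 53.3 + 2.2q.
Set SMC = demand: 53.3 + 2.2q = 69.4 - 4.3q → q* = 2.4769.
The Pigouvian tax equals MEC at q*: 4.1 + 1.2×2.4769 = 7.0723.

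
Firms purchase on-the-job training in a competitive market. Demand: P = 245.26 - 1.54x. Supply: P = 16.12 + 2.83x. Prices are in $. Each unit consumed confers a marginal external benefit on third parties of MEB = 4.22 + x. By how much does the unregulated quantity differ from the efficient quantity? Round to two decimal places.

Market equilibrium (private): 16.12 + 2.83x = 245.26 - 1.54x → x_m = 52.4348.
Social marginal benefit = demand + MEB = 249.48 - 0.54x.
Set SMB = MC: 249.48 - 0.54x = 16.12 + 2.83x → x* = 69.2463.
Gap = |52.4348 − 69.2463| = 16.8115.

16.81 units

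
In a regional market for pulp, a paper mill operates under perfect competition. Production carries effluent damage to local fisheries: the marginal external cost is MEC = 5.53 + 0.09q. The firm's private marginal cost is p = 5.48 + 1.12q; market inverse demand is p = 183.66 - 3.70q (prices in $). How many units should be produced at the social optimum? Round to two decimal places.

Social marginal cost = private MC + MEC = 11.01 + 1.21q.
Set SMC = demand: 11.01 + 1.21q = 183.66 - 3.70q → q* = 35.1629.

q* = 35.16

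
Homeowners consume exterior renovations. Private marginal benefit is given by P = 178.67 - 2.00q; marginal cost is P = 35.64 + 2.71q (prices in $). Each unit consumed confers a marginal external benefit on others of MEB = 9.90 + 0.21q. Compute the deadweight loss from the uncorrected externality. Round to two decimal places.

DWL = $29.44

Market equilibrium (private): 35.64 + 2.71q = 178.67 - 2.00q → q_m = 30.3673.
Social marginal benefit = demand + MEB = 188.57 - 1.79q.
Set SMB = MC: 188.57 - 1.79q = 35.64 + 2.71q → q* = 33.9844.
Between q* and q_m the wedge SMB − MC runs linearly from 0 to MEB(q_m), so the loss is a triangle.
DWL = ½ × 3.6171 × 16.2771 = 29.4379.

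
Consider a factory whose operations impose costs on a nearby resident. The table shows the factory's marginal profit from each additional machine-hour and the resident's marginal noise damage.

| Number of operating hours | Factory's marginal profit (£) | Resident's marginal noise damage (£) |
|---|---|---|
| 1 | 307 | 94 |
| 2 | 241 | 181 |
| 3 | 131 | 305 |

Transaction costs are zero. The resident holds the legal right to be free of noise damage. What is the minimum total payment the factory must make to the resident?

£275

Efficient level: marginal profit ≥ marginal noise damage through level 2, so k* = 2.
With the resident holding the right, the factory must at least compensate total damage at k*: 94 + 181 = 275.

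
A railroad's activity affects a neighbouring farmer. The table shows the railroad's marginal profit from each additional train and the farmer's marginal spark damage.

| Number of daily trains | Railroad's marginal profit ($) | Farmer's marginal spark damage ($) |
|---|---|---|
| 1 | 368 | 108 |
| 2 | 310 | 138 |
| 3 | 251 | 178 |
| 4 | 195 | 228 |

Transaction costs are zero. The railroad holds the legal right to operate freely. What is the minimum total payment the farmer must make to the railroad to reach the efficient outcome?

Left alone the railroad would choose level 4 (marginal profit stays positive).
Efficient level: k* = 3 (marginal profit ≥ marginal spark damage through 3).
The farmer must at least cover the railroad's forgone profit from cutting 4→3: 195 = 195.

$195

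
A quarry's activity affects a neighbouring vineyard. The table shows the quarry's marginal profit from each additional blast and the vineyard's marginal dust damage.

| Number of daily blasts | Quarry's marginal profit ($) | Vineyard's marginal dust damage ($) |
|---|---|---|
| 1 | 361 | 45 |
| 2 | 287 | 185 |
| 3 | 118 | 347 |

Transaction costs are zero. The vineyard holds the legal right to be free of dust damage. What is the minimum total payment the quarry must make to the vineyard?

$230

Efficient level: marginal profit ≥ marginal dust damage through level 2, so k* = 2.
With the vineyard holding the right, the quarry must at least compensate total damage at k*: 45 + 185 = 230.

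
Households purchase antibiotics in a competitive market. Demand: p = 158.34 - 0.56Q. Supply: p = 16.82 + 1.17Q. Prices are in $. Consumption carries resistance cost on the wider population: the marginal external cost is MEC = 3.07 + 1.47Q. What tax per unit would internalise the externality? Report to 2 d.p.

tax = $66.67 per unit

Social marginal benefit = demand − MEC = 155.27 - 2.03Q.
Set SMB = MC: 155.27 - 2.03Q = 16.82 + 1.17Q → Q* = 43.2656.
The Pigouvian tax equals MEC at Q*: 3.07 + 1.47×43.2656 = 66.6704.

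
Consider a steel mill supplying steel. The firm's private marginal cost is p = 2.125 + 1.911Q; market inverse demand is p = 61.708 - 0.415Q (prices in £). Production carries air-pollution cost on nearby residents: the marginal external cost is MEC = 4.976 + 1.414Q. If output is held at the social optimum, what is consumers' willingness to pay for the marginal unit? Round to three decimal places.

P = £55.649

Social marginal cost = private MC + MEC = 7.101 + 3.325Q.
Set SMC = demand: 7.101 + 3.325Q = 61.708 - 0.415Q → Q* = 14.6008.
Consumer price on the demand curve at Q*: 61.708 − 0.415×14.6008 = 55.6487.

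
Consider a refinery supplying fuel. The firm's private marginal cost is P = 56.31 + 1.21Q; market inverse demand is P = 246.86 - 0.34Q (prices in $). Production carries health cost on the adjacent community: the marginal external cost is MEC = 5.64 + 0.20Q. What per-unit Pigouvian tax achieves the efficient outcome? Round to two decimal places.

Social marginal cost = private MC + MEC = 61.95 + 1.41Q.
Set SMC = demand: 61.95 + 1.41Q = 246.86 - 0.34Q → Q* = 105.6629.
The Pigouvian tax equals MEC at Q*: 5.64 + 0.20×105.6629 = 26.7726.

tax = $26.77 per unit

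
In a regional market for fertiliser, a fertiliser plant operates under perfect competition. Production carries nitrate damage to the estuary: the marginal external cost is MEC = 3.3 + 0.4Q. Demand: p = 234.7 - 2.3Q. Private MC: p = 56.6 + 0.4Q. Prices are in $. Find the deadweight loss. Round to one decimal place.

Market equilibrium (private): 56.6 + 0.4Q = 234.7 - 2.3Q → Q_m = 65.9630.
Social marginal cost = private MC + MEC = 59.9 + 0.8Q.
Set SMC = demand: 59.9 + 0.8Q = 234.7 - 2.3Q → Q* = 56.3871.
Height of the DWL triangle at Q_m is SMC(Q_m) − demand(Q_m) = MEC(Q_m) = 29.6852.
DWL = ½ × 9.5759 × 29.6852 = 142.1313.

DWL = $142.1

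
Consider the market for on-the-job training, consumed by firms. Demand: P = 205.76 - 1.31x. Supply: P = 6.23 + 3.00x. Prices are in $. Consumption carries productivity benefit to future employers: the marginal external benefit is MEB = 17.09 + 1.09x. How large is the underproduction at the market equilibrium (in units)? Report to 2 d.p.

Market equilibrium (private): 6.23 + 3.00x = 205.76 - 1.31x → x_m = 46.2947.
Social marginal benefit = demand + MEB = 222.85 - 0.22x.
Set SMB = MC: 222.85 - 0.22x = 6.23 + 3.00x → x* = 67.2733.
Gap = |46.2947 − 67.2733| = 20.9786.

20.98 units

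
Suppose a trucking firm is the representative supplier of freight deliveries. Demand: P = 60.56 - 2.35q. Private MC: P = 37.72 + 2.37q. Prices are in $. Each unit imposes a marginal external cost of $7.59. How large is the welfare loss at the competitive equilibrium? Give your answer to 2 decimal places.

DWL = $6.10

Market equilibrium (private): 37.72 + 2.37q = 60.56 - 2.35q → q_m = 4.8390.
Social marginal cost = private MC + MEC = 45.31 + 2.37q.
Set SMC = demand: 45.31 + 2.37q = 60.56 - 2.35q → q* = 3.2309.
The welfare-loss triangle has base |q_m − q*| and height MEC(q_m) (the vertical gap between SMC and demand is zero at q* and MEC at q_m).
DWL = ½ × 1.6081 × 7.5900 = 6.1027.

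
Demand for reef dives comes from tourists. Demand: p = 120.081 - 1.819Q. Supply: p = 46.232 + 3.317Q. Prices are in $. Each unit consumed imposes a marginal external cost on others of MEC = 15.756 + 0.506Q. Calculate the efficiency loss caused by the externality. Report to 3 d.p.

Market equilibrium (private): 46.232 + 3.317Q = 120.081 - 1.819Q → Q_m = 14.3787.
Social marginal benefit = demand − MEC = 104.325 - 2.325Q.
Set SMB = MC: 104.325 - 2.325Q = 46.232 + 3.317Q → Q* = 10.2965.
The welfare-loss triangle has base |Q_m − Q*| and height MEC(Q_m) (the vertical gap between SMB and MC is zero at Q* and MEC at Q_m).
DWL = ½ × 4.0822 × 23.0316 = 47.0098.

DWL = $47.010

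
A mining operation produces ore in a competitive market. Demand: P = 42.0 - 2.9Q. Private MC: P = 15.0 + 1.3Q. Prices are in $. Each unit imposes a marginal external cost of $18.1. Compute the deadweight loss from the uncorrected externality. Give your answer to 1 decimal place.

DWL = $39.0

Market equilibrium (private): 15.0 + 1.3Q = 42.0 - 2.9Q → Q_m = 6.4286.
Social marginal cost = private MC + MEC = 33.1 + 1.3Q.
Set SMC = demand: 33.1 + 1.3Q = 42.0 - 2.9Q → Q* = 2.1190.
Height of the DWL triangle at Q_m is SMC(Q_m) − demand(Q_m) = MEC(Q_m) = 18.1000.
DWL = ½ × 4.3096 × 18.1000 = 39.0019.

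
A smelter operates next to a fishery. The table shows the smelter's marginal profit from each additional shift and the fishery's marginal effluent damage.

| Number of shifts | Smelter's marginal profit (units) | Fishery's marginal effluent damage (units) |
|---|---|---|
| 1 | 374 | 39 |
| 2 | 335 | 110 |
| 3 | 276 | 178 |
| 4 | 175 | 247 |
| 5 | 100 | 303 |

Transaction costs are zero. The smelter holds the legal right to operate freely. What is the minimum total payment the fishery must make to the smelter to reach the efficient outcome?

Left alone the smelter would choose level 5 (marginal profit stays positive).
Efficient level: k* = 3 (marginal profit ≥ marginal effluent damage through 3).
The fishery must at least cover the smelter's forgone profit from cutting 5→3: 175 + 100 = 275.

275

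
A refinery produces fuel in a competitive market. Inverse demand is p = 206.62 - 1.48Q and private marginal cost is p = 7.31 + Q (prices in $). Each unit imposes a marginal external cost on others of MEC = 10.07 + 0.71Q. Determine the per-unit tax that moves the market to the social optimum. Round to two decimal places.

Social marginal cost = private MC + MEC = 17.38 + 1.71Q.
Set SMC = demand: 17.38 + 1.71Q = 206.62 - 1.48Q → Q* = 59.3229.
The Pigouvian tax equals MEC at Q*: 10.07 + 0.71×59.3229 = 52.1893.

tax = $52.19 per unit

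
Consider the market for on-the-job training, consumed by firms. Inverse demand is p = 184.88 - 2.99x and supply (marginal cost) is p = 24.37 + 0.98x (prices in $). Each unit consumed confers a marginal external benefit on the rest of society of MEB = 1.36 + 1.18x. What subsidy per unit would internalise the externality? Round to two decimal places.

subsidy = $69.82 per unit

Social marginal benefit = demand + MEB = 186.24 - 1.81x.
Set SMB = MC: 186.24 - 1.81x = 24.37 + 0.98x → x* = 58.0179.
The Pigouvian subsidy equals MEB at x*: 1.36 + 1.18×58.0179 = 69.8211.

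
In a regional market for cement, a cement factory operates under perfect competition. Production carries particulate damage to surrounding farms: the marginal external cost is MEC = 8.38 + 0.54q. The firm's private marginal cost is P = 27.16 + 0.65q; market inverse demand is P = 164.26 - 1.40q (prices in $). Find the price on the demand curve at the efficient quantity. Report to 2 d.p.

Social marginal cost = private MC + MEC = 35.54 + 1.19q.
Set SMC = demand: 35.54 + 1.19q = 164.26 - 1.40q → q* = 49.6988.
Consumer price on the demand curve at q*: 164.26 − 1.40×49.6988 = 94.6817.

P = $94.68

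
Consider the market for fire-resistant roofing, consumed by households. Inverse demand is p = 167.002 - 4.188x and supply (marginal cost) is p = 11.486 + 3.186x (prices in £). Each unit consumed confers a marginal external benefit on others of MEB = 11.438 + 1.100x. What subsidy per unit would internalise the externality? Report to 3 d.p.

Social marginal benefit = demand + MEB = 178.440 - 3.088x.
Set SMB = MC: 178.440 - 3.088x = 11.486 + 3.186x → x* = 26.6105.
The Pigouvian subsidy equals MEB at x*: 11.438 + 1.100×26.6105 = 40.7096.

subsidy = £40.710 per unit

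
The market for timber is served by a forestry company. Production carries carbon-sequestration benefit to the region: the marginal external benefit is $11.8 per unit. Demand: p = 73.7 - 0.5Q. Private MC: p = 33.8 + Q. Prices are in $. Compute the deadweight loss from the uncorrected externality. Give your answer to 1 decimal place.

DWL = $46.4

Market equilibrium (private): 33.8 + Q = 73.7 - 0.5Q → Q_m = 26.6000.
Social marginal cost = private MC − MEB = 22.0 + Q.
Set SMC = demand: 22.0 + Q = 73.7 - 0.5Q → Q* = 34.4667.
Between Q* and Q_m the wedge demand − SMC runs linearly from 0 to MEB(Q_m), so the loss is a triangle.
DWL = ½ × 7.8667 × 11.8000 = 46.4135.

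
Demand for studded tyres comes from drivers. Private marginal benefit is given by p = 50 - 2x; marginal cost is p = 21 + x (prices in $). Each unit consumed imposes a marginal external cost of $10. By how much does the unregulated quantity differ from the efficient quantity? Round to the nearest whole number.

3 units

Market equilibrium (private): 21 + x = 50 - 2x → x_m = 9.6667.
Social marginal benefit = demand − MEC = 40 - 2x.
Set SMB = MC: 40 - 2x = 21 + x → x* = 6.3333.
Gap = |9.6667 − 6.3333| = 3.3334.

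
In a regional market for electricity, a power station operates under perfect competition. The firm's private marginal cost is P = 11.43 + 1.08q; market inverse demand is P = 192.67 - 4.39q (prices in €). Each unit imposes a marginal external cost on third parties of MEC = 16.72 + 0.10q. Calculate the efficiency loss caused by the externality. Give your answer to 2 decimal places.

Market equilibrium (private): 11.43 + 1.08q = 192.67 - 4.39q → q_m = 33.1335.
Social marginal cost = private MC + MEC = 28.15 + 1.18q.
Set SMC = demand: 28.15 + 1.18q = 192.67 - 4.39q → q* = 29.5368.
Between q* and q_m the wedge SMC − demand runs linearly from 0 to MEC(q_m), so the loss is a triangle.
DWL = ½ × 3.5967 × 20.0333 = 36.0269.

DWL = €36.03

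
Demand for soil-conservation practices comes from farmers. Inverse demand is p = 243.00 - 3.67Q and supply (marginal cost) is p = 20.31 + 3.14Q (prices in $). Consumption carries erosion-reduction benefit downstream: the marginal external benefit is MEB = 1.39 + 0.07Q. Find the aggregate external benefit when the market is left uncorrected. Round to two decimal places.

$82.88

Market equilibrium (private): 20.31 + 3.14Q = 243.00 - 3.67Q → Q_m = 32.7004.
Total external benefit = ∫₀^{Q_m} (1.39 + 0.07Q) dQ = 1.39×32.7004 + ½×0.07×32.7004² = 82.8796.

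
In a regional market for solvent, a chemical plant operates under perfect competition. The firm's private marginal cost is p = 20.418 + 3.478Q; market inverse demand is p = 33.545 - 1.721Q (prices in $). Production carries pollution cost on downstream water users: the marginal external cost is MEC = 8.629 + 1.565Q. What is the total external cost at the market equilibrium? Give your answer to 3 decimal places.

Market equilibrium (private): 20.418 + 3.478Q = 33.545 - 1.721Q → Q_m = 2.5249.
Total external cost = ∫₀^{Q_m} (8.629 + 1.565Q) dQ = 8.629×2.5249 + ½×1.565×2.5249² = 26.7759.

$26.776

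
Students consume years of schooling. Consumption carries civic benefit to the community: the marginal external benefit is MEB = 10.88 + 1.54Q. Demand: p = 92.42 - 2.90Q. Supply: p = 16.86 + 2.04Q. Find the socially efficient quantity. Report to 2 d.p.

Q* = 25.42

Social marginal benefit = demand + MEB = 103.30 - 1.36Q.
Set SMB = MC: 103.30 - 1.36Q = 16.86 + 2.04Q → Q* = 25.4235.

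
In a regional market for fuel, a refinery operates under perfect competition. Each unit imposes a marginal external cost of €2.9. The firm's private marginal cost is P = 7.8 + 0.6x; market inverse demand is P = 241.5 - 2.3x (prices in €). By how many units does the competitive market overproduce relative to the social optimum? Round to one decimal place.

1.0 units

Market equilibrium (private): 7.8 + 0.6x = 241.5 - 2.3x → x_m = 80.5862.
Social marginal cost = private MC + MEC = 10.7 + 0.6x.
Set SMC = demand: 10.7 + 0.6x = 241.5 - 2.3x → x* = 79.5862.
Gap = |80.5862 − 79.5862| = 1.0000.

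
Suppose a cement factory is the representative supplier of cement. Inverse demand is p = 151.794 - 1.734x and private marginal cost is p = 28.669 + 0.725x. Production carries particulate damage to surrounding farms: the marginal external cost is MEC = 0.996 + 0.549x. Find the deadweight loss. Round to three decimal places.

Market equilibrium (private): 28.669 + 0.725x = 151.794 - 1.734x → x_m = 50.0712.
Social marginal cost = private MC + MEC = 29.665 + 1.274x.
Set SMC = demand: 29.665 + 1.274x = 151.794 - 1.734x → x* = 40.6014.
Between x* and x_m the wedge SMC − demand runs linearly from 0 to MEC(x_m), so the loss is a triangle.
DWL = ½ × 9.4698 × 28.4851 = 134.8741.

DWL = 134.874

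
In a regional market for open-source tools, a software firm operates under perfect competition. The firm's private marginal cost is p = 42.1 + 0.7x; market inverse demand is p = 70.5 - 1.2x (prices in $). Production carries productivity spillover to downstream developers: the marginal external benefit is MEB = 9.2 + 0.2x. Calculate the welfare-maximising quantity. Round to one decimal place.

x* = 22.1

Social marginal cost = private MC − MEB = 32.9 + 0.5x.
Set SMC = demand: 32.9 + 0.5x = 70.5 - 1.2x → x* = 22.1176.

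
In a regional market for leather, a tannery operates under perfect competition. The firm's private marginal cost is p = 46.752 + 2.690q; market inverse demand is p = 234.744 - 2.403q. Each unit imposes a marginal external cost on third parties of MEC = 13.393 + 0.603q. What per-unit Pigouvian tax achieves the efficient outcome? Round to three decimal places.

Social marginal cost = private MC + MEC = 60.145 + 3.293q.
Set SMC = demand: 60.145 + 3.293q = 234.744 - 2.403q → q* = 30.6529.
The Pigouvian tax equals MEC at q*: 13.393 + 0.603×30.6529 = 31.8767.

tax = 31.877 per unit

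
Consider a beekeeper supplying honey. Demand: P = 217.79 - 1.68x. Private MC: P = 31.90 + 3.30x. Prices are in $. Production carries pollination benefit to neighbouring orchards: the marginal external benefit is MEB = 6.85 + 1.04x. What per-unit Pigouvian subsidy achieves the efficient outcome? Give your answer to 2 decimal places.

subsidy = $57.73 per unit

Social marginal cost = private MC − MEB = 25.05 + 2.26x.
Set SMC = demand: 25.05 + 2.26x = 217.79 - 1.68x → x* = 48.9188.
The Pigouvian subsidy equals MEB at x*: 6.85 + 1.04×48.9188 = 57.7256.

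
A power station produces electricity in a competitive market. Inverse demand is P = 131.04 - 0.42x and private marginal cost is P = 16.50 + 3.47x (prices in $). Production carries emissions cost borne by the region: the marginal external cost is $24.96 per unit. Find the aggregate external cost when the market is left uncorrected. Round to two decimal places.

Market equilibrium (private): 16.50 + 3.47x = 131.04 - 0.42x → x_m = 29.4447.
Total external cost = MEC × x_m = 24.96 × 29.4447 = 734.9397.

$734.94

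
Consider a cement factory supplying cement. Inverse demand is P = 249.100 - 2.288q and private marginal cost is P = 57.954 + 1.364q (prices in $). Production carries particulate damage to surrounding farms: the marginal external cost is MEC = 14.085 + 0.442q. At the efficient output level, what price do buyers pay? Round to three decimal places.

P = $150.147

Social marginal cost = private MC + MEC = 72.039 + 1.806q.
Set SMC = demand: 72.039 + 1.806q = 249.100 - 2.288q → q* = 43.2489.
Consumer price on the demand curve at q*: 249.100 − 2.288×43.2489 = 150.1465.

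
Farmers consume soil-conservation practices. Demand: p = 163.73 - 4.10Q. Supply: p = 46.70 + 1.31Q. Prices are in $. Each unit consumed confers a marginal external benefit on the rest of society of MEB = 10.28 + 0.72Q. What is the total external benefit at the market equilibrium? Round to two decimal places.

$390.84

Market equilibrium (private): 46.70 + 1.31Q = 163.73 - 4.10Q → Q_m = 21.6322.
Total external benefit = ∫₀^{Q_m} (10.28 + 0.72Q) dQ = 10.28×21.6322 + ½×0.72×21.6322² = 390.8418.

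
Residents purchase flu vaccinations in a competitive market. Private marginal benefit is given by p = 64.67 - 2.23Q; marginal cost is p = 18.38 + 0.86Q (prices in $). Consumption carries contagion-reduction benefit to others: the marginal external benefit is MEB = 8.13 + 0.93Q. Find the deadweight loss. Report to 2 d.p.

Market equilibrium (private): 18.38 + 0.86Q = 64.67 - 2.23Q → Q_m = 14.9806.
Social marginal benefit = demand + MEB = 72.80 - 1.30Q.
Set SMB = MC: 72.80 - 1.30Q = 18.38 + 0.86Q → Q* = 25.1944.
Between Q* and Q_m the wedge SMB − MC runs linearly from 0 to MEB(Q_m), so the loss is a triangle.
DWL = ½ × 10.2138 × 22.0619 = 112.6679.

DWL = $112.67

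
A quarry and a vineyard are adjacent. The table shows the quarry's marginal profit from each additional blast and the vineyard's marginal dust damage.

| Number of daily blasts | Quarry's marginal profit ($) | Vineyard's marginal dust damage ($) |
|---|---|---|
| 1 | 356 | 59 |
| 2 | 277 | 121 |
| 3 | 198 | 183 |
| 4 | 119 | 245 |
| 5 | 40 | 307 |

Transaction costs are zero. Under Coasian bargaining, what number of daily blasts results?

Bargaining reaches the level where marginal profit last exceeds marginal dust damage.
That holds through level 3 (198 ≥ 183) but not at 4 (119 < 245).

3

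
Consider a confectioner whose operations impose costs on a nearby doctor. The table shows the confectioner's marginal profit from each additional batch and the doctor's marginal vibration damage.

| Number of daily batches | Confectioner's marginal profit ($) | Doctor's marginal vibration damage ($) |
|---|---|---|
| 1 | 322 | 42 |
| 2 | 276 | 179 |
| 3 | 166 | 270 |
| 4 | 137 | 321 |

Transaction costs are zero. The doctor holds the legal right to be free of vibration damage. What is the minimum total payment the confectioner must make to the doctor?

Efficient level: marginal profit ≥ marginal vibration damage through level 2, so k* = 2.
With the doctor holding the right, the confectioner must at least compensate total damage at k*: 42 + 179 = 221.

$221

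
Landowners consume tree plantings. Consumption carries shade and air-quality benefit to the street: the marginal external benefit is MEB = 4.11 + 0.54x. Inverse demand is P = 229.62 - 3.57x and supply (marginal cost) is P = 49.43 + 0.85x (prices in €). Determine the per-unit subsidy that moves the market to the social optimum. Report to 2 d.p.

Social marginal benefit = demand + MEB = 233.73 - 3.03x.
Set SMB = MC: 233.73 - 3.03x = 49.43 + 0.85x → x* = 47.5000.
The Pigouvian subsidy equals MEB at x*: 4.11 + 0.54×47.5000 = 29.7600.

subsidy = €29.76 per unit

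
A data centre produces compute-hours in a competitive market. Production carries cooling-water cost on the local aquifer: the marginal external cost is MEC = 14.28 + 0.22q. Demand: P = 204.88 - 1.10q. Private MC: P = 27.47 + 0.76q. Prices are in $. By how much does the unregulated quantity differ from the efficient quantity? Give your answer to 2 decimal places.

Market equilibrium (private): 27.47 + 0.76q = 204.88 - 1.10q → q_m = 95.3817.
Social marginal cost = private MC + MEC = 41.75 + 0.98q.
Set SMC = demand: 41.75 + 0.98q = 204.88 - 1.10q → q* = 78.4279.
Gap = |95.3817 − 78.4279| = 16.9538.

16.95 units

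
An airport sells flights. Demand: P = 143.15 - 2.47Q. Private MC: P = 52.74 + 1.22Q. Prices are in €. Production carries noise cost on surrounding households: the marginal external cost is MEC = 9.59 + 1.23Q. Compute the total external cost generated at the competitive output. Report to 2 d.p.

Market equilibrium (private): 52.74 + 1.22Q = 143.15 - 2.47Q → Q_m = 24.5014.
Total external cost = ∫₀^{Q_m} (9.59 + 1.23Q) dQ = 9.59×24.5014 + ½×1.23×24.5014² = 604.1644.

€604.16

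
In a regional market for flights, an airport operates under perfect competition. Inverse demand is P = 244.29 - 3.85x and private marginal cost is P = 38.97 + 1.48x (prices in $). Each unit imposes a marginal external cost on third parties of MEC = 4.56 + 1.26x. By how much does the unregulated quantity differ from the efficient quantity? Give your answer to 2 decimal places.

Market equilibrium (private): 38.97 + 1.48x = 244.29 - 3.85x → x_m = 38.5216.
Social marginal cost = private MC + MEC = 43.53 + 2.74x.
Set SMC = demand: 43.53 + 2.74x = 244.29 - 3.85x → x* = 30.4643.
Gap = |38.5216 − 30.4643| = 8.0573.

8.06 units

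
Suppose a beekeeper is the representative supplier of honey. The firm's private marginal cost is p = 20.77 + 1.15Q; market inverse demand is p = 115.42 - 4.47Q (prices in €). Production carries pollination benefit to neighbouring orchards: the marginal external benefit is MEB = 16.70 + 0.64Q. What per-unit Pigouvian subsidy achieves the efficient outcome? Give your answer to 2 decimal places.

Social marginal cost = private MC − MEB = 4.07 + 0.51Q.
Set SMC = demand: 4.07 + 0.51Q = 115.42 - 4.47Q → Q* = 22.3594.
The Pigouvian subsidy equals MEB at Q*: 16.70 + 0.64×22.3594 = 31.0100.

subsidy = €31.01 per unit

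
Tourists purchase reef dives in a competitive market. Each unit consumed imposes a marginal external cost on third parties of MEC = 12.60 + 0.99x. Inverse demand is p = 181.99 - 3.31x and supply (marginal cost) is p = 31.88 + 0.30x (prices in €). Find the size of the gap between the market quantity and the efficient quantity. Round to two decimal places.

Market equilibrium (private): 31.88 + 0.30x = 181.99 - 3.31x → x_m = 41.5817.
Social marginal benefit = demand − MEC = 169.39 - 4.30x.
Set SMB = MC: 169.39 - 4.30x = 31.88 + 0.30x → x* = 29.8935.
Gap = |41.5817 − 29.8935| = 11.6882.

11.69 units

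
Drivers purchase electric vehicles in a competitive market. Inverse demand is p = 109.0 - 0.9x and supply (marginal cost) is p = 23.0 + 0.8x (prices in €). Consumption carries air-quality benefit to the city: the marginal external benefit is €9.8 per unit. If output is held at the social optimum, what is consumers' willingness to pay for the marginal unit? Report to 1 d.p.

Social marginal benefit = demand + MEB = 118.8 - 0.9x.
Set SMB = MC: 118.8 - 0.9x = 23.0 + 0.8x → x* = 56.3529.
Consumer price on the demand curve at x*: 109.0 − 0.9×56.3529 = 58.2824.

P = €58.3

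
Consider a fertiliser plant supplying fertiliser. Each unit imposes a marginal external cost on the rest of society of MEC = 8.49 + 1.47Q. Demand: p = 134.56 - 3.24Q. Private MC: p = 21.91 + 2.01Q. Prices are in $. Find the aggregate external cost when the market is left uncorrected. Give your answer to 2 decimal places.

Market equilibrium (private): 21.91 + 2.01Q = 134.56 - 3.24Q → Q_m = 21.4571.
Total external cost = ∫₀^{Q_m} (8.49 + 1.47Q) dQ = 8.49×21.4571 + ½×1.47×21.4571² = 520.5700.

$520.57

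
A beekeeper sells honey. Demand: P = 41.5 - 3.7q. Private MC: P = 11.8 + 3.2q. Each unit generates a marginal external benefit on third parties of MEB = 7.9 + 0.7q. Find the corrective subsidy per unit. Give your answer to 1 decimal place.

Social marginal cost = private MC − MEB = 3.9 + 2.5q.
Set SMC = demand: 3.9 + 2.5q = 41.5 - 3.7q → q* = 6.0645.
The Pigouvian subsidy equals MEB at q*: 7.9 + 0.7×6.0645 = 12.1452.

subsidy = 12.1 per unit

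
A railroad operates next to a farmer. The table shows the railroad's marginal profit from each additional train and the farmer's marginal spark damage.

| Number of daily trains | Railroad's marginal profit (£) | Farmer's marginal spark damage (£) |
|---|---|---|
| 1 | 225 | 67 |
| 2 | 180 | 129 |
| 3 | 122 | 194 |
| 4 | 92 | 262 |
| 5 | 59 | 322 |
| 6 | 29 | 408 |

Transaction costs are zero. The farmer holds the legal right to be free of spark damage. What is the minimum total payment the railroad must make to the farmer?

£196

Efficient level: marginal profit ≥ marginal spark damage through level 2, so k* = 2.
With the farmer holding the right, the railroad must at least compensate total damage at k*: 67 + 129 = 196.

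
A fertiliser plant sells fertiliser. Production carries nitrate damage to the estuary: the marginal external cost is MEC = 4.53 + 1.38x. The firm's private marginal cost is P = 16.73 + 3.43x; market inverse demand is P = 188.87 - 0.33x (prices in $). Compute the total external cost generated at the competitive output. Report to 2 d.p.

Market equilibrium (private): 16.73 + 3.43x = 188.87 - 0.33x → x_m = 45.7819.
Total external cost = ∫₀^{x_m} (4.53 + 1.38x) dx = 4.53×45.7819 + ½×1.38×45.7819² = 1653.6198.

$1653.62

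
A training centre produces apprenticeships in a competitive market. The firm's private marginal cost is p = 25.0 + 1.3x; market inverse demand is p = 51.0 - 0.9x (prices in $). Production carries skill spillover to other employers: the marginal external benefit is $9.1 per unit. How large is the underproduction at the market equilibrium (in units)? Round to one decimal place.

Market equilibrium (private): 25.0 + 1.3x = 51.0 - 0.9x → x_m = 11.8182.
Social marginal cost = private MC − MEB = 15.9 + 1.3x.
Set SMC = demand: 15.9 + 1.3x = 51.0 - 0.9x → x* = 15.9545.
Gap = |11.8182 − 15.9545| = 4.1363.

4.1 units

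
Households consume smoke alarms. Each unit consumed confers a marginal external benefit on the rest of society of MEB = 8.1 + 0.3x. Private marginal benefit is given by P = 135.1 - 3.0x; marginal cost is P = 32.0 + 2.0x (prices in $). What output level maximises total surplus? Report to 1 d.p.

x* = 23.7

Social marginal benefit = demand + MEB = 143.2 - 2.7x.
Set SMB = MC: 143.2 - 2.7x = 32.0 + 2.0x → x* = 23.6596.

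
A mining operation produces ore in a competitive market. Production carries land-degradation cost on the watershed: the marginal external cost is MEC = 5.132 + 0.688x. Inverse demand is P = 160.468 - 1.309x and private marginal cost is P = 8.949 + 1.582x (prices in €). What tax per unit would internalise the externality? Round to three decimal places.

tax = €33.272 per unit

Social marginal cost = private MC + MEC = 14.081 + 2.270x.
Set SMC = demand: 14.081 + 2.270x = 160.468 - 1.309x → x* = 40.9016.
The Pigouvian tax equals MEC at x*: 5.132 + 0.688×40.9016 = 33.2723.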